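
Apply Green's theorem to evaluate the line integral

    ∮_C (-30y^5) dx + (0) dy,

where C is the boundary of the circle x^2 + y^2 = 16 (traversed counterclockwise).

Green's theorem converts the closed line integral into a double integral over the enclosed region D:

    ∮_C P dx + Q dy = ∬_D (∂Q/∂x - ∂P/∂y) dA.

Here P = -30y^5, Q = 0, so

    ∂Q/∂x = 0,    ∂P/∂y = -150y^4,
    ∂Q/∂x - ∂P/∂y = 150y^4.

D is the region x^2 + y^2 ≤ 16. Evaluating the double integral:

In polar coordinates (x = r cos θ, y = r sin θ, dA = r dr dθ) the integrand becomes 150r^4sin(θ)^4, so

    ∬_D (150y^4) dA = ∫_0^{2π} ∫_0^{4} (150r^4sin(θ)^4) · r dr dθ.

Inner (r from 0 to 4): 102400sin(θ)^4.
Outer (θ from 0 to 2π): 76800π.

Therefore ∮_C P dx + Q dy = 76800π.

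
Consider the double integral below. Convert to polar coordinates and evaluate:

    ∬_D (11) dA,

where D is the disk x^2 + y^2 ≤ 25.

The region D is 0 ≤ r ≤ 5, 0 ≤ θ ≤ 2π in polar coordinates, where x = r cos(θ), y = r sin(θ), and dA = r dr dθ.

Under the substitution, the integrand becomes 11, so

    ∬_D (11) dA = ∫_{0}^{2π} ∫_{0}^{5} (11) · r dr dθ.

Inner integral (in r): ∫_{0}^{5} (11) · r dr = 275/2.

Outer integral (in θ): ∫_{0}^{2π} (275/2) dθ = 275π.

Therefore ∬_D (11) dA = 275π.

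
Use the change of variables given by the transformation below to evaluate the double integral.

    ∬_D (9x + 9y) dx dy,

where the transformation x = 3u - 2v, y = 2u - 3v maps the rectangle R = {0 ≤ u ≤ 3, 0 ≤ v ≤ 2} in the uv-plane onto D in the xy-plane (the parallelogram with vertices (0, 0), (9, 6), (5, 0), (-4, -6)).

Compute the Jacobian determinant of (x, y) with respect to (u, v):

    ∂(x,y)/∂(u,v) = | 3  -2 | = (3)(-3) - (-2)(2) = -5.
                   | 2  -3 |

Its absolute value is |J| = 5 (the area scaling factor).

Substituting x = 3u - 2v, y = 2u - 3v into the integrand,

    9x + 9y → 45u - 45v,

so the integral becomes

    ∬_R (45u - 45v) · |J| du dv = ∫_0^3 ∫_0^2 (225u - 225v) dv du.

Inner (v): 450u - 450.
Outer (u): 675.

Therefore ∬_D (9x + 9y) dx dy = 675.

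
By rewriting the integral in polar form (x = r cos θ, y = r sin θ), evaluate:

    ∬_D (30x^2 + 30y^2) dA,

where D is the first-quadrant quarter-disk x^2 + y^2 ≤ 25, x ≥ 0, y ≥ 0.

The region D is 0 ≤ r ≤ 5, 0 ≤ θ ≤ π/2 in polar coordinates, where x = r cos(θ), y = r sin(θ), and dA = r dr dθ.

Under the substitution, the integrand becomes 30r^2, so

    ∬_D (30x^2 + 30y^2) dA = ∫_{0}^{π/2} ∫_{0}^{5} (30r^2) · r dr dθ.

Inner integral (in r): ∫_{0}^{5} (30r^2) · r dr = 9375/2.

Outer integral (in θ): ∫_{0}^{π/2} (9375/2) dθ = 9375π/4.

Therefore ∬_D (30x^2 + 30y^2) dA = 9375π/4.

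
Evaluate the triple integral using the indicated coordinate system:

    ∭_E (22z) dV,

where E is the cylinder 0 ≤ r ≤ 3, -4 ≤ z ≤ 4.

In cylindrical coordinates, x = r cos(θ), y = r sin(θ), z = z, and dV = r dr dθ dz.

The integrand becomes 22z, so

    ∭_E (22z) dV = ∫_{0}^{2π} ∫_{0}^{3} ∫_{-4}^{4} (22z) · r dz dr dθ.

Inner (z): 0.
Middle (r from 0 to 3): 0.
Outer (θ): 0.

Therefore the triple integral equals 0.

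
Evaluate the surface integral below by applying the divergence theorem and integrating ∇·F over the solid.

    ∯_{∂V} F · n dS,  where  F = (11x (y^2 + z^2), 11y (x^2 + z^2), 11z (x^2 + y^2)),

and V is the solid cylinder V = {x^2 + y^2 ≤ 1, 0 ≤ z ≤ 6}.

By the divergence theorem,

    ∯_{∂V} F · n dS = ∭_V (∇ · F) dV.

Compute the divergence:
    ∇ · F = ∂F_x/∂x + ∂F_y/∂y + ∂F_z/∂z = 11y^2 + 11z^2 + 11x^2 + 11z^2 + 11x^2 + 11y^2 = 22x^2 + 22y^2 + 22z^2.

In cylindrical coordinates, x = r cos(θ), y = r sin(θ), z = z, dV = r dr dθ dz, with 0 ≤ r ≤ 1, 0 ≤ θ ≤ 2π, 0 ≤ z ≤ 6.

The integrand, after substitution and multiplying by the volume element, becomes (22r^2 + 22z^2) · r, so

    ∭_V (∇·F) dV = ∫_0^{2π} ∫_0^{1} ∫_0^{6} (22r^2 + 22z^2) · r dz dr dθ.

Inner (z from 0 to 6): 132r (r^2 + 12).
Middle (r from 0 to 1): 825.
Outer (θ from 0 to 2π): 1650π.

Therefore ∯_{∂V} F · n dS = 1650π.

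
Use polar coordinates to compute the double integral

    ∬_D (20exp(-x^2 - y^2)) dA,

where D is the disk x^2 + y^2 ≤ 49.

The region D is 0 ≤ r ≤ 7, 0 ≤ θ ≤ 2π in polar coordinates, where x = r cos(θ), y = r sin(θ), and dA = r dr dθ.

Under the substitution, the integrand becomes 20exp(-r^2), so

    ∬_D (20exp(-x^2 - y^2)) dA = ∫_{0}^{2π} ∫_{0}^{7} (20exp(-r^2)) · r dr dθ.

Inner integral (in r): ∫_{0}^{7} (20exp(-r^2)) · r dr = 10 - 10exp(-49).

Outer integral (in θ): ∫_{0}^{2π} (10 - 10exp(-49)) dθ = -20π exp(-49) + 20π.

Therefore ∬_D (20exp(-x^2 - y^2)) dA = -20π exp(-49) + 20π.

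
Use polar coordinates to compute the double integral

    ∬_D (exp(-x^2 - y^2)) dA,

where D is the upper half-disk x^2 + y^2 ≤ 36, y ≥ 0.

The region D is 0 ≤ r ≤ 6, 0 ≤ θ ≤ π in polar coordinates, where x = r cos(θ), y = r sin(θ), and dA = r dr dθ.

Under the substitution, the integrand becomes exp(-r^2), so

    ∬_D (exp(-x^2 - y^2)) dA = ∫_{0}^{π} ∫_{0}^{6} (exp(-r^2)) · r dr dθ.

Inner integral (in r): ∫_{0}^{6} (exp(-r^2)) · r dr = -(1 - exp(36))exp(-36)/2.

Outer integral (in θ): ∫_{0}^{π} (-(1 - exp(36))exp(-36)/2) dθ = -π exp(-36)/2 + π/2.

Therefore ∬_D (exp(-x^2 - y^2)) dA = -π exp(-36)/2 + π/2.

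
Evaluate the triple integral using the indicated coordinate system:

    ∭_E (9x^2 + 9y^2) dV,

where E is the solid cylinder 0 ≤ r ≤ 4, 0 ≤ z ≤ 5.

In cylindrical coordinates, x = r cos(θ), y = r sin(θ), z = z, and dV = r dr dθ dz.

The integrand becomes 9r^2, so

    ∭_E (9x^2 + 9y^2) dV = ∫_{0}^{2π} ∫_{0}^{4} ∫_{0}^{5} (9r^2) · r dz dr dθ.

Inner (z): 45r^3.
Middle (r from 0 to 4): 2880.
Outer (θ): 5760π.

Therefore the triple integral equals 5760π.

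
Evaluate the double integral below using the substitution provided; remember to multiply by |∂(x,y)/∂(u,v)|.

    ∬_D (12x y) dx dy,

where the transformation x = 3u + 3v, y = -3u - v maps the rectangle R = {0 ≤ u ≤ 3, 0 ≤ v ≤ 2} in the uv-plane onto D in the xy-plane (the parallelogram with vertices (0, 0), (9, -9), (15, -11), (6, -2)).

Compute the Jacobian determinant of (x, y) with respect to (u, v):

    ∂(x,y)/∂(u,v) = | 3  3 | = (3)(-1) - (3)(-3) = 6.
                   | -3  -1 |

Its absolute value is |J| = 6 (the area scaling factor).

Substituting x = 3u + 3v, y = -3u - v into the integrand,

    12x y → -108u^2 - 144u v - 36v^2,

so the integral becomes

    ∬_R (-108u^2 - 144u v - 36v^2) · |J| du dv = ∫_0^3 ∫_0^2 (-648u^2 - 864u v - 216v^2) dv du.

Inner (v): -1296u^2 - 1728u - 576.
Outer (u): -21168.

Therefore ∬_D (12x y) dx dy = -21168.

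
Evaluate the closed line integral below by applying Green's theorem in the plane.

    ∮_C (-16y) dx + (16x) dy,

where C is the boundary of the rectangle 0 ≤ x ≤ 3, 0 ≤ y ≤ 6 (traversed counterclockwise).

Green's theorem converts the closed line integral into a double integral over the enclosed region D:

    ∮_C P dx + Q dy = ∬_D (∂Q/∂x - ∂P/∂y) dA.

Here P = -16y, Q = 16x, so

    ∂Q/∂x = 16,    ∂P/∂y = -16,
    ∂Q/∂x - ∂P/∂y = 32.

D is the region 0 ≤ x ≤ 3, 0 ≤ y ≤ 6. Evaluating the double integral:

    ∬_D (32) dA = ∫_0^{3} ∫_0^{6} (32) dy dx.

Inner (y from 0 to 6): 192.
Outer (x from 0 to 3): 576.

Therefore ∮_C P dx + Q dy = 576.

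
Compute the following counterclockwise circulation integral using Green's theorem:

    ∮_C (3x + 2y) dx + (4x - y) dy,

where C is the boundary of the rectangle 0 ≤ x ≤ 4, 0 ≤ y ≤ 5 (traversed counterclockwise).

Green's theorem converts the closed line integral into a double integral over the enclosed region D:

    ∮_C P dx + Q dy = ∬_D (∂Q/∂x - ∂P/∂y) dA.

Here P = 3x + 2y, Q = 4x - y, so

    ∂Q/∂x = 4,    ∂P/∂y = 2,
    ∂Q/∂x - ∂P/∂y = 2.

D is the region 0 ≤ x ≤ 4, 0 ≤ y ≤ 5. Evaluating the double integral:

    ∬_D (2) dA = ∫_0^{4} ∫_0^{5} (2) dy dx.

Inner (y from 0 to 5): 10.
Outer (x from 0 to 4): 40.

Therefore ∮_C P dx + Q dy = 40.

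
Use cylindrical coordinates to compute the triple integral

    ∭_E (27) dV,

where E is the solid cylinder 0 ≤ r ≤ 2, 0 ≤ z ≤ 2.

In cylindrical coordinates, x = r cos(θ), y = r sin(θ), z = z, and dV = r dr dθ dz.

The integrand becomes 27, so

    ∭_E (27) dV = ∫_{0}^{2π} ∫_{0}^{2} ∫_{0}^{2} (27) · r dz dr dθ.

Inner (z): 54r.
Middle (r from 0 to 2): 108.
Outer (θ): 216π.

Therefore the triple integral equals 216π.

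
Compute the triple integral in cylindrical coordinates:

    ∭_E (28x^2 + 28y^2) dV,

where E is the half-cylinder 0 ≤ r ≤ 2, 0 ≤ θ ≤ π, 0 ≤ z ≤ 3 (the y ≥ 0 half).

In cylindrical coordinates, x = r cos(θ), y = r sin(θ), z = z, and dV = r dr dθ dz.

The integrand becomes 28r^2, so

    ∭_E (28x^2 + 28y^2) dV = ∫_{0}^{π} ∫_{0}^{2} ∫_{0}^{3} (28r^2) · r dz dr dθ.

Inner (z): 84r^3.
Middle (r from 0 to 2): 336.
Outer (θ): 336π.

Therefore the triple integral equals 336π.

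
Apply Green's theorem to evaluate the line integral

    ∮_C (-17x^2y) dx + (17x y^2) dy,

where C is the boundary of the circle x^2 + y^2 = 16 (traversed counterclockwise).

Green's theorem converts the closed line integral into a double integral over the enclosed region D:

    ∮_C P dx + Q dy = ∬_D (∂Q/∂x - ∂P/∂y) dA.

Here P = -17x^2y, Q = 17x y^2, so

    ∂Q/∂x = 17y^2,    ∂P/∂y = -17x^2,
    ∂Q/∂x - ∂P/∂y = 17x^2 + 17y^2.

D is the region x^2 + y^2 ≤ 16. Evaluating the double integral:

In polar coordinates (x = r cos θ, y = r sin θ, dA = r dr dθ) the integrand becomes 17r^2, so

    ∬_D (17x^2 + 17y^2) dA = ∫_0^{2π} ∫_0^{4} (17r^2) · r dr dθ.

Inner (r from 0 to 4): 1088.
Outer (θ from 0 to 2π): 2176π.

Therefore ∮_C P dx + Q dy = 2176π.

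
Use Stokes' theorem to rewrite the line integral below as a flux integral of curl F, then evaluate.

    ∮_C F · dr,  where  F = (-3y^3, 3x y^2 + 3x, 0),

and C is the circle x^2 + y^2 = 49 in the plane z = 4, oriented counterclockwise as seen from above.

Let S be the flat disk x^2 + y^2 ≤ 49 in the plane z = 4, with upward unit normal n̂ = ẑ. By Stokes' theorem,

    ∮_C F · dr = ∬_S (∇ × F) · n̂ dS = ∬_D (curl F)_z dA,

where D is the disk x^2 + y^2 ≤ 49.

Compute the curl of F = (-3y^3, 3x y^2 + 3x, 0):
    (∇ × F)_x = ∂F_z/∂y - ∂F_y/∂z = 0,
    (∇ × F)_y = ∂F_x/∂z - ∂F_z/∂x = 0,
    (∇ × F)_z = ∂F_y/∂x - ∂F_x/∂y = 12y^2 + 3.

On z = 4, (curl F)_z = 12y^2 + 3.

Convert to polar (x = r cos θ, y = r sin θ, dA = r dr dθ); the integrand becomes 12r^2sin(θ)^2 + 3, so

    ∬_D (curl F)_z dA = ∫_0^{2π} ∫_0^{7} (12r^2sin(θ)^2 + 3) · r dr dθ.

Inner (r from 0 to 7): 7203sin(θ)^2 + 147/2.
Outer (θ from 0 to 2π): 7350π.

Therefore ∮_C F · dr = 7350π.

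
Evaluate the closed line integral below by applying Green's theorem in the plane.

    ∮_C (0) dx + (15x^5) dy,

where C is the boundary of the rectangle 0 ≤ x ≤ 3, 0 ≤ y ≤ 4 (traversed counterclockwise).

Green's theorem converts the closed line integral into a double integral over the enclosed region D:

    ∮_C P dx + Q dy = ∬_D (∂Q/∂x - ∂P/∂y) dA.

Here P = 0, Q = 15x^5, so

    ∂Q/∂x = 75x^4,    ∂P/∂y = 0,
    ∂Q/∂x - ∂P/∂y = 75x^4.

D is the region 0 ≤ x ≤ 3, 0 ≤ y ≤ 4. Evaluating the double integral:

    ∬_D (75x^4) dA = ∫_0^{3} ∫_0^{4} (75x^4) dy dx.

Inner (y from 0 to 4): 300x^4.
Outer (x from 0 to 3): 14580.

Therefore ∮_C P dx + Q dy = 14580.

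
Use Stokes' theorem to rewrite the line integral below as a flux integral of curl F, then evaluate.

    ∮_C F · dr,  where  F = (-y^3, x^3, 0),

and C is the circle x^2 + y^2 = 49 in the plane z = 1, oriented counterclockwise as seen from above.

Let S be the flat disk x^2 + y^2 ≤ 49 in the plane z = 1, with upward unit normal n̂ = ẑ. By Stokes' theorem,

    ∮_C F · dr = ∬_S (∇ × F) · n̂ dS = ∬_D (curl F)_z dA,

where D is the disk x^2 + y^2 ≤ 49.

Compute the curl of F = (-y^3, x^3, 0):
    (∇ × F)_x = ∂F_z/∂y - ∂F_y/∂z = 0,
    (∇ × F)_y = ∂F_x/∂z - ∂F_z/∂x = 0,
    (∇ × F)_z = ∂F_y/∂x - ∂F_x/∂y = 3x^2 + 3y^2.

On z = 1, (curl F)_z = 3x^2 + 3y^2.

Convert to polar (x = r cos θ, y = r sin θ, dA = r dr dθ); the integrand becomes 3r^2, so

    ∬_D (curl F)_z dA = ∫_0^{2π} ∫_0^{7} (3r^2) · r dr dθ.

Inner (r from 0 to 7): 7203/4.
Outer (θ from 0 to 2π): 7203π/2.

Therefore ∮_C F · dr = 7203π/2.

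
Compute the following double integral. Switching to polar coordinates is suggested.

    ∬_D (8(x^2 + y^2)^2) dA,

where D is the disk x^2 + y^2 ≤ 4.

The region D is 0 ≤ r ≤ 2, 0 ≤ θ ≤ 2π in polar coordinates, where x = r cos(θ), y = r sin(θ), and dA = r dr dθ.

Under the substitution, the integrand becomes 8r^4, so

    ∬_D (8(x^2 + y^2)^2) dA = ∫_{0}^{2π} ∫_{0}^{2} (8r^4) · r dr dθ.

Inner integral (in r): ∫_{0}^{2} (8r^4) · r dr = 256/3.

Outer integral (in θ): ∫_{0}^{2π} (256/3) dθ = 512π/3.

Therefore ∬_D (8(x^2 + y^2)^2) dA = 512π/3.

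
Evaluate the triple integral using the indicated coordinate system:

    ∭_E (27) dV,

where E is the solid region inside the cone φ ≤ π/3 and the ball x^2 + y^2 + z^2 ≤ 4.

In spherical coordinates, x = ρ sin(φ) cos(θ), y = ρ sin(φ) sin(θ), z = ρ cos(φ), and dV = ρ^2 sin(φ) dρ dφ dθ.

The integrand becomes 27, so

    ∭_E (27) dV = ∫_{0}^{2π} ∫_{0}^{π/3} ∫_{0}^{2} (27) · ρ^2 sin(φ) dρ dφ dθ.

Inner (ρ): 72sin(φ).
Middle (φ): 36.
Outer (θ): 72π.

Therefore the triple integral equals 72π.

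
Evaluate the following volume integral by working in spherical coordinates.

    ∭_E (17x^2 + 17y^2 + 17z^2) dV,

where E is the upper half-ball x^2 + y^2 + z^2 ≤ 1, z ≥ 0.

In spherical coordinates, x = ρ sin(φ) cos(θ), y = ρ sin(φ) sin(θ), z = ρ cos(φ), and dV = ρ^2 sin(φ) dρ dφ dθ.

The integrand becomes 17ρ^2, so

    ∭_E (17x^2 + 17y^2 + 17z^2) dV = ∫_{0}^{2π} ∫_{0}^{π/2} ∫_{0}^{1} (17ρ^2) · ρ^2 sin(φ) dρ dφ dθ.

Inner (ρ): 17sin(φ)/5.
Middle (φ): 17/5.
Outer (θ): 34π/5.

Therefore the triple integral equals 34π/5.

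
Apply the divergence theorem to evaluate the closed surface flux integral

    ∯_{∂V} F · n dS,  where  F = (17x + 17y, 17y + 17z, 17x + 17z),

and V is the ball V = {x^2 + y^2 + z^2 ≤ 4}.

By the divergence theorem,

    ∯_{∂V} F · n dS = ∭_V (∇ · F) dV.

Compute the divergence:
    ∇ · F = ∂F_x/∂x + ∂F_y/∂y + ∂F_z/∂z = 17 + 17 + 17 = 51.

In spherical coordinates, x = ρ sin(φ) cos(θ), y = ρ sin(φ) sin(θ), z = ρ cos(φ), dV = ρ^2 sin(φ) dρ dφ dθ, with 0 ≤ ρ ≤ 2, 0 ≤ φ ≤ π, 0 ≤ θ ≤ 2π.

The integrand, after substitution and multiplying by the volume element, becomes (51) · ρ^2 sin(φ), so

    ∭_V (∇·F) dV = ∫_0^{2π} ∫_0^{π} ∫_0^{2} (51) · ρ^2 sin(φ) dρ dφ dθ.

Inner (ρ from 0 to 2): 136sin(φ).
Middle (φ from 0 to π): 272.
Outer (θ from 0 to 2π): 544π.

Therefore ∯_{∂V} F · n dS = 544π.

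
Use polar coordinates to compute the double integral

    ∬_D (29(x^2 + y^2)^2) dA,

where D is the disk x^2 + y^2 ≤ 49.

The region D is 0 ≤ r ≤ 7, 0 ≤ θ ≤ 2π in polar coordinates, where x = r cos(θ), y = r sin(θ), and dA = r dr dθ.

Under the substitution, the integrand becomes 29r^4, so

    ∬_D (29(x^2 + y^2)^2) dA = ∫_{0}^{2π} ∫_{0}^{7} (29r^4) · r dr dθ.

Inner integral (in r): ∫_{0}^{7} (29r^4) · r dr = 3411821/6.

Outer integral (in θ): ∫_{0}^{2π} (3411821/6) dθ = 3411821π/3.

Therefore ∬_D (29(x^2 + y^2)^2) dA = 3411821π/3.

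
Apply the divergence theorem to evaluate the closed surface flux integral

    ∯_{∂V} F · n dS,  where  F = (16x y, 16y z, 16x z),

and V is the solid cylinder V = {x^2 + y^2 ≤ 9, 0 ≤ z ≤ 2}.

By the divergence theorem,

    ∯_{∂V} F · n dS = ∭_V (∇ · F) dV.

Compute the divergence:
    ∇ · F = ∂F_x/∂x + ∂F_y/∂y + ∂F_z/∂z = 16y + 16z + 16x = 16x + 16y + 16z.

In cylindrical coordinates, x = r cos(θ), y = r sin(θ), z = z, dV = r dr dθ dz, with 0 ≤ r ≤ 3, 0 ≤ θ ≤ 2π, 0 ≤ z ≤ 2.

The integrand, after substitution and multiplying by the volume element, becomes (16sqrt(2)r sin(θ + π/4) + 16z) · r, so

    ∭_V (∇·F) dV = ∫_0^{2π} ∫_0^{3} ∫_0^{2} (16sqrt(2)r sin(θ + π/4) + 16z) · r dz dr dθ.

Inner (z from 0 to 2): 32r (sqrt(2)r sin(θ + π/4) + 1).
Middle (r from 0 to 3): 288sqrt(2)sin(θ + π/4) + 144.
Outer (θ from 0 to 2π): 288π.

Therefore ∯_{∂V} F · n dS = 288π.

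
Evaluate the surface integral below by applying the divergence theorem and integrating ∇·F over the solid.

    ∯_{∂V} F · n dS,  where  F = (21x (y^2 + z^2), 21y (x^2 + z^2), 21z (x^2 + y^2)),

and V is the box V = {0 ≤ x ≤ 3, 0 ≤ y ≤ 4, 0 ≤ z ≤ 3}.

By the divergence theorem,

    ∯_{∂V} F · n dS = ∭_V (∇ · F) dV.

Compute the divergence:
    ∇ · F = ∂F_x/∂x + ∂F_y/∂y + ∂F_z/∂z = 21y^2 + 21z^2 + 21x^2 + 21z^2 + 21x^2 + 21y^2 = 42x^2 + 42y^2 + 42z^2.

V is a rectangular box, so dV = dx dy dz with 0 ≤ x ≤ 3, 0 ≤ y ≤ 4, 0 ≤ z ≤ 3.

Integrate (42x^2 + 42y^2 + 42z^2) over V as an iterated integral:

    ∭_V (∇·F) dV = ∫_0^{3} ∫_0^{4} ∫_0^{3} (42x^2 + 42y^2 + 42z^2) dz dy dx.

Inner (z from 0 to 3): 126x^2 + 126y^2 + 378.
Middle (y from 0 to 4): 504x^2 + 4200.
Outer (x from 0 to 3): 17136.

Therefore ∯_{∂V} F · n dS = 17136.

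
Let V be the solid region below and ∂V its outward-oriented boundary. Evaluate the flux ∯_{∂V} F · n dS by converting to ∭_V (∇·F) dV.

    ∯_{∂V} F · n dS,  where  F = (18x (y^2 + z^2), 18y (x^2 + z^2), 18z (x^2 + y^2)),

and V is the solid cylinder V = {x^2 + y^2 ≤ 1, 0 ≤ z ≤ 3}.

By the divergence theorem,

    ∯_{∂V} F · n dS = ∭_V (∇ · F) dV.

Compute the divergence:
    ∇ · F = ∂F_x/∂x + ∂F_y/∂y + ∂F_z/∂z = 18y^2 + 18z^2 + 18x^2 + 18z^2 + 18x^2 + 18y^2 = 36x^2 + 36y^2 + 36z^2.

In cylindrical coordinates, x = r cos(θ), y = r sin(θ), z = z, dV = r dr dθ dz, with 0 ≤ r ≤ 1, 0 ≤ θ ≤ 2π, 0 ≤ z ≤ 3.

The integrand, after substitution and multiplying by the volume element, becomes (36r^2 + 36z^2) · r, so

    ∭_V (∇·F) dV = ∫_0^{2π} ∫_0^{1} ∫_0^{3} (36r^2 + 36z^2) · r dz dr dθ.

Inner (z from 0 to 3): 108r (r^2 + 3).
Middle (r from 0 to 1): 189.
Outer (θ from 0 to 2π): 378π.

Therefore ∯_{∂V} F · n dS = 378π.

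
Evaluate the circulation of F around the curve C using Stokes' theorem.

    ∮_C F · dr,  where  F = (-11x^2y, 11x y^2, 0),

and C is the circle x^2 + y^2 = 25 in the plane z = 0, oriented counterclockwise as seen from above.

Let S be the flat disk x^2 + y^2 ≤ 25 in the plane z = 0, with upward unit normal n̂ = ẑ. By Stokes' theorem,

    ∮_C F · dr = ∬_S (∇ × F) · n̂ dS = ∬_D (curl F)_z dA,

where D is the disk x^2 + y^2 ≤ 25.

Compute the curl of F = (-11x^2y, 11x y^2, 0):
    (∇ × F)_x = ∂F_z/∂y - ∂F_y/∂z = 0,
    (∇ × F)_y = ∂F_x/∂z - ∂F_z/∂x = 0,
    (∇ × F)_z = ∂F_y/∂x - ∂F_x/∂y = 11x^2 + 11y^2.

On z = 0, (curl F)_z = 11x^2 + 11y^2.

Convert to polar (x = r cos θ, y = r sin θ, dA = r dr dθ); the integrand becomes 11r^2, so

    ∬_D (curl F)_z dA = ∫_0^{2π} ∫_0^{5} (11r^2) · r dr dθ.

Inner (r from 0 to 5): 6875/4.
Outer (θ from 0 to 2π): 6875π/2.

Therefore ∮_C F · dr = 6875π/2.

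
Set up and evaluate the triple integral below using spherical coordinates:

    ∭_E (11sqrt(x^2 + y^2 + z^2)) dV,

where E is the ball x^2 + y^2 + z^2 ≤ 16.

In spherical coordinates, x = ρ sin(φ) cos(θ), y = ρ sin(φ) sin(θ), z = ρ cos(φ), and dV = ρ^2 sin(φ) dρ dφ dθ.

The integrand becomes 11ρ, so

    ∭_E (11sqrt(x^2 + y^2 + z^2)) dV = ∫_{0}^{2π} ∫_{0}^{π} ∫_{0}^{4} (11ρ) · ρ^2 sin(φ) dρ dφ dθ.

Inner (ρ): 704sin(φ).
Middle (φ): 1408.
Outer (θ): 2816π.

Therefore the triple integral equals 2816π.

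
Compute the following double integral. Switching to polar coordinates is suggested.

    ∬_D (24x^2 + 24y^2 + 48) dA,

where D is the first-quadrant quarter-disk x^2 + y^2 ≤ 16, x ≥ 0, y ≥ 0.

The region D is 0 ≤ r ≤ 4, 0 ≤ θ ≤ π/2 in polar coordinates, where x = r cos(θ), y = r sin(θ), and dA = r dr dθ.

Under the substitution, the integrand becomes 24r^2 + 48, so

    ∬_D (24x^2 + 24y^2 + 48) dA = ∫_{0}^{π/2} ∫_{0}^{4} (24r^2 + 48) · r dr dθ.

Inner integral (in r): ∫_{0}^{4} (24r^2 + 48) · r dr = 1920.

Outer integral (in θ): ∫_{0}^{π/2} (1920) dθ = 960π.

Therefore ∬_D (24x^2 + 24y^2 + 48) dA = 960π.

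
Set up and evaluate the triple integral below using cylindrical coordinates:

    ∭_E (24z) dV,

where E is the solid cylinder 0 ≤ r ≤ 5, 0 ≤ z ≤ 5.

In cylindrical coordinates, x = r cos(θ), y = r sin(θ), z = z, and dV = r dr dθ dz.

The integrand becomes 24z, so

    ∭_E (24z) dV = ∫_{0}^{2π} ∫_{0}^{5} ∫_{0}^{5} (24z) · r dz dr dθ.

Inner (z): 300r.
Middle (r from 0 to 5): 3750.
Outer (θ): 7500π.

Therefore the triple integral equals 7500π.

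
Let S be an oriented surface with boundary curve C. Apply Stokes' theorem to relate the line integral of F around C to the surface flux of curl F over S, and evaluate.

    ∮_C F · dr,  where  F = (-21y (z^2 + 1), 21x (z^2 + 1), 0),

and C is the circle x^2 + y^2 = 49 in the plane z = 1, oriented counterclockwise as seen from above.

Let S be the flat disk x^2 + y^2 ≤ 49 in the plane z = 1, with upward unit normal n̂ = ẑ. By Stokes' theorem,

    ∮_C F · dr = ∬_S (∇ × F) · n̂ dS = ∬_D (curl F)_z dA,

where D is the disk x^2 + y^2 ≤ 49.

Compute the curl of F = (-21y (z^2 + 1), 21x (z^2 + 1), 0):
    (∇ × F)_x = ∂F_z/∂y - ∂F_y/∂z = -42x z,
    (∇ × F)_y = ∂F_x/∂z - ∂F_z/∂x = -42y z,
    (∇ × F)_z = ∂F_y/∂x - ∂F_x/∂y = 42z^2 + 42.

On z = 1, (curl F)_z = 84.

Convert to polar (x = r cos θ, y = r sin θ, dA = r dr dθ); the integrand becomes 84, so

    ∬_D (curl F)_z dA = ∫_0^{2π} ∫_0^{7} (84) · r dr dθ.

Inner (r from 0 to 7): 2058.
Outer (θ from 0 to 2π): 4116π.

Therefore ∮_C F · dr = 4116π.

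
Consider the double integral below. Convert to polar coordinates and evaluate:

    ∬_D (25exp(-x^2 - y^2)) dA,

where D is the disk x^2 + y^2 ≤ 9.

The region D is 0 ≤ r ≤ 3, 0 ≤ θ ≤ 2π in polar coordinates, where x = r cos(θ), y = r sin(θ), and dA = r dr dθ.

Under the substitution, the integrand becomes 25exp(-r^2), so

    ∬_D (25exp(-x^2 - y^2)) dA = ∫_{0}^{2π} ∫_{0}^{3} (25exp(-r^2)) · r dr dθ.

Inner integral (in r): ∫_{0}^{3} (25exp(-r^2)) · r dr = 25/2 - 25exp(-9)/2.

Outer integral (in θ): ∫_{0}^{2π} (25/2 - 25exp(-9)/2) dθ = -25π exp(-9) + 25π.

Therefore ∬_D (25exp(-x^2 - y^2)) dA = -25π exp(-9) + 25π.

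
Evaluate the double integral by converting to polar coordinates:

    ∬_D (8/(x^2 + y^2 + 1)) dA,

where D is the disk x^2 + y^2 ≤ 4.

The region D is 0 ≤ r ≤ 2, 0 ≤ θ ≤ 2π in polar coordinates, where x = r cos(θ), y = r sin(θ), and dA = r dr dθ.

Under the substitution, the integrand becomes 8/(r^2 + 1), so

    ∬_D (8/(x^2 + y^2 + 1)) dA = ∫_{0}^{2π} ∫_{0}^{2} (8/(r^2 + 1)) · r dr dθ.

Inner integral (in r): ∫_{0}^{2} (8/(r^2 + 1)) · r dr = log(625).

Outer integral (in θ): ∫_{0}^{2π} (log(625)) dθ = 8π log(5).

Therefore ∬_D (8/(x^2 + y^2 + 1)) dA = 8π log(5).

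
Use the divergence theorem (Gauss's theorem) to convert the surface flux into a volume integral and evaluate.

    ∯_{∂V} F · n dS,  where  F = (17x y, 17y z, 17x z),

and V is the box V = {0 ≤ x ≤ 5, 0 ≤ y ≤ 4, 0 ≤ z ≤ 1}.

By the divergence theorem,

    ∯_{∂V} F · n dS = ∭_V (∇ · F) dV.

Compute the divergence:
    ∇ · F = ∂F_x/∂x + ∂F_y/∂y + ∂F_z/∂z = 17y + 17z + 17x = 17x + 17y + 17z.

V is a rectangular box, so dV = dx dy dz with 0 ≤ x ≤ 5, 0 ≤ y ≤ 4, 0 ≤ z ≤ 1.

Integrate (17x + 17y + 17z) over V as an iterated integral:

    ∭_V (∇·F) dV = ∫_0^{5} ∫_0^{4} ∫_0^{1} (17x + 17y + 17z) dz dy dx.

Inner (z from 0 to 1): 17x + 17y + 17/2.
Middle (y from 0 to 4): 68x + 170.
Outer (x from 0 to 5): 1700.

Therefore ∯_{∂V} F · n dS = 1700.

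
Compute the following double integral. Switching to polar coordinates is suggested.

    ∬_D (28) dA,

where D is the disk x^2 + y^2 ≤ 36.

The region D is 0 ≤ r ≤ 6, 0 ≤ θ ≤ 2π in polar coordinates, where x = r cos(θ), y = r sin(θ), and dA = r dr dθ.

Under the substitution, the integrand becomes 28, so

    ∬_D (28) dA = ∫_{0}^{2π} ∫_{0}^{6} (28) · r dr dθ.

Inner integral (in r): ∫_{0}^{6} (28) · r dr = 504.

Outer integral (in θ): ∫_{0}^{2π} (504) dθ = 1008π.

Therefore ∬_D (28) dA = 1008π.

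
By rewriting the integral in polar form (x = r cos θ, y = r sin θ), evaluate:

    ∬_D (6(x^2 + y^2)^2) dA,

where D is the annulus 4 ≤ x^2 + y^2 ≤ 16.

The region D is 2 ≤ r ≤ 4, 0 ≤ θ ≤ 2π in polar coordinates, where x = r cos(θ), y = r sin(θ), and dA = r dr dθ.

Under the substitution, the integrand becomes 6r^4, so

    ∬_D (6(x^2 + y^2)^2) dA = ∫_{0}^{2π} ∫_{2}^{4} (6r^4) · r dr dθ.

Inner integral (in r): ∫_{2}^{4} (6r^4) · r dr = 4032.

Outer integral (in θ): ∫_{0}^{2π} (4032) dθ = 8064π.

Therefore ∬_D (6(x^2 + y^2)^2) dA = 8064π.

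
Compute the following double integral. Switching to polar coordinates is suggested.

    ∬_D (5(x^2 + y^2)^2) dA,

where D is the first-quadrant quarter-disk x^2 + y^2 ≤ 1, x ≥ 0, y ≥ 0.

The region D is 0 ≤ r ≤ 1, 0 ≤ θ ≤ π/2 in polar coordinates, where x = r cos(θ), y = r sin(θ), and dA = r dr dθ.

Under the substitution, the integrand becomes 5r^4, so

    ∬_D (5(x^2 + y^2)^2) dA = ∫_{0}^{π/2} ∫_{0}^{1} (5r^4) · r dr dθ.

Inner integral (in r): ∫_{0}^{1} (5r^4) · r dr = 5/6.

Outer integral (in θ): ∫_{0}^{π/2} (5/6) dθ = 5π/12.

Therefore ∬_D (5(x^2 + y^2)^2) dA = 5π/12.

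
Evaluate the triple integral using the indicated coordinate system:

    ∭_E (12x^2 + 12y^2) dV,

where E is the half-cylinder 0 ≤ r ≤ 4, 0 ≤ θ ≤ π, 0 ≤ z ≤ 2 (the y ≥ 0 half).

In cylindrical coordinates, x = r cos(θ), y = r sin(θ), z = z, and dV = r dr dθ dz.

The integrand becomes 12r^2, so

    ∭_E (12x^2 + 12y^2) dV = ∫_{0}^{π} ∫_{0}^{4} ∫_{0}^{2} (12r^2) · r dz dr dθ.

Inner (z): 24r^3.
Middle (r from 0 to 4): 1536.
Outer (θ): 1536π.

Therefore the triple integral equals 1536π.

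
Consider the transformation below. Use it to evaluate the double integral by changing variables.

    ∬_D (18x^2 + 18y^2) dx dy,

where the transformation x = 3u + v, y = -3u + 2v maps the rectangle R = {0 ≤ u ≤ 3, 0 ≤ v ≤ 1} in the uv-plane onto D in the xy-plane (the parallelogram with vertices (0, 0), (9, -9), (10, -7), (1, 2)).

Compute the Jacobian determinant of (x, y) with respect to (u, v):

    ∂(x,y)/∂(u,v) = | 3  1 | = (3)(2) - (1)(-3) = 9.
                   | -3  2 |

Its absolute value is |J| = 9 (the area scaling factor).

Substituting x = 3u + v, y = -3u + 2v into the integrand,

    18x^2 + 18y^2 → 324u^2 - 108u v + 90v^2,

so the integral becomes

    ∬_R (324u^2 - 108u v + 90v^2) · |J| du dv = ∫_0^3 ∫_0^1 (2916u^2 - 972u v + 810v^2) dv du.

Inner (v): 2916u^2 - 486u + 270.
Outer (u): 24867.

Therefore ∬_D (18x^2 + 18y^2) dx dy = 24867.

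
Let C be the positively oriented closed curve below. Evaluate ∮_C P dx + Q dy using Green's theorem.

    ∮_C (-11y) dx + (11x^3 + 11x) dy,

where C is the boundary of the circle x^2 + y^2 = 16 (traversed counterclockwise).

Green's theorem converts the closed line integral into a double integral over the enclosed region D:

    ∮_C P dx + Q dy = ∬_D (∂Q/∂x - ∂P/∂y) dA.

Here P = -11y, Q = 11x^3 + 11x, so

    ∂Q/∂x = 33x^2 + 11,    ∂P/∂y = -11,
    ∂Q/∂x - ∂P/∂y = 33x^2 + 22.

D is the region x^2 + y^2 ≤ 16. Evaluating the double integral:

In polar coordinates (x = r cos θ, y = r sin θ, dA = r dr dθ) the integrand becomes 33r^2cos(θ)^2 + 22, so

    ∬_D (33x^2 + 22) dA = ∫_0^{2π} ∫_0^{4} (33r^2cos(θ)^2 + 22) · r dr dθ.

Inner (r from 0 to 4): 2112cos(θ)^2 + 176.
Outer (θ from 0 to 2π): 2464π.

Therefore ∮_C P dx + Q dy = 2464π.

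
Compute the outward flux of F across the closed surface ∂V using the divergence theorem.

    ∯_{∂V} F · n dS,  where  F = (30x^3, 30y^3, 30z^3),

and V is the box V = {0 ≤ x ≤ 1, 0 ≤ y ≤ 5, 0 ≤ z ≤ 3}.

By the divergence theorem,

    ∯_{∂V} F · n dS = ∭_V (∇ · F) dV.

Compute the divergence:
    ∇ · F = ∂F_x/∂x + ∂F_y/∂y + ∂F_z/∂z = 90x^2 + 90y^2 + 90z^2.

V is a rectangular box, so dV = dx dy dz with 0 ≤ x ≤ 1, 0 ≤ y ≤ 5, 0 ≤ z ≤ 3.

Integrate (90x^2 + 90y^2 + 90z^2) over V as an iterated integral:

    ∭_V (∇·F) dV = ∫_0^{1} ∫_0^{5} ∫_0^{3} (90x^2 + 90y^2 + 90z^2) dz dy dx.

Inner (z from 0 to 3): 270x^2 + 270y^2 + 810.
Middle (y from 0 to 5): 1350x^2 + 15300.
Outer (x from 0 to 1): 15750.

Therefore ∯_{∂V} F · n dS = 15750.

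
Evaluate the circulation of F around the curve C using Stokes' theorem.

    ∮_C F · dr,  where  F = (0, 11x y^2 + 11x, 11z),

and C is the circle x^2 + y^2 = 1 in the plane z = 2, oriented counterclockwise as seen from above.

Let S be the flat disk x^2 + y^2 ≤ 1 in the plane z = 2, with upward unit normal n̂ = ẑ. By Stokes' theorem,

    ∮_C F · dr = ∬_S (∇ × F) · n̂ dS = ∬_D (curl F)_z dA,

where D is the disk x^2 + y^2 ≤ 1.

Compute the curl of F = (0, 11x y^2 + 11x, 11z):
    (∇ × F)_x = ∂F_z/∂y - ∂F_y/∂z = 0,
    (∇ × F)_y = ∂F_x/∂z - ∂F_z/∂x = 0,
    (∇ × F)_z = ∂F_y/∂x - ∂F_x/∂y = 11y^2 + 11.

On z = 2, (curl F)_z = 11y^2 + 11.

Convert to polar (x = r cos θ, y = r sin θ, dA = r dr dθ); the integrand becomes 11r^2sin(θ)^2 + 11, so

    ∬_D (curl F)_z dA = ∫_0^{2π} ∫_0^{1} (11r^2sin(θ)^2 + 11) · r dr dθ.

Inner (r from 0 to 1): 11sin(θ)^2/4 + 11/2.
Outer (θ from 0 to 2π): 55π/4.

Therefore ∮_C F · dr = 55π/4.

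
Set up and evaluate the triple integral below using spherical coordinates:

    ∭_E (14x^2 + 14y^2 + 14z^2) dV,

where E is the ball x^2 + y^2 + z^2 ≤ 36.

In spherical coordinates, x = ρ sin(φ) cos(θ), y = ρ sin(φ) sin(θ), z = ρ cos(φ), and dV = ρ^2 sin(φ) dρ dφ dθ.

The integrand becomes 14ρ^2, so

    ∭_E (14x^2 + 14y^2 + 14z^2) dV = ∫_{0}^{2π} ∫_{0}^{π} ∫_{0}^{6} (14ρ^2) · ρ^2 sin(φ) dρ dφ dθ.

Inner (ρ): 108864sin(φ)/5.
Middle (φ): 217728/5.
Outer (θ): 435456π/5.

Therefore the triple integral equals 435456π/5.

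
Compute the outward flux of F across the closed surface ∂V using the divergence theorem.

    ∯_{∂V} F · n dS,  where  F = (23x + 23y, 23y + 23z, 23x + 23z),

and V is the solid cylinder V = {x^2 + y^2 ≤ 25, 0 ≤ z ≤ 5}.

By the divergence theorem,

    ∯_{∂V} F · n dS = ∭_V (∇ · F) dV.

Compute the divergence:
    ∇ · F = ∂F_x/∂x + ∂F_y/∂y + ∂F_z/∂z = 23 + 23 + 23 = 69.

In cylindrical coordinates, x = r cos(θ), y = r sin(θ), z = z, dV = r dr dθ dz, with 0 ≤ r ≤ 5, 0 ≤ θ ≤ 2π, 0 ≤ z ≤ 5.

The integrand, after substitution and multiplying by the volume element, becomes (69) · r, so

    ∭_V (∇·F) dV = ∫_0^{2π} ∫_0^{5} ∫_0^{5} (69) · r dz dr dθ.

Inner (z from 0 to 5): 345r.
Middle (r from 0 to 5): 8625/2.
Outer (θ from 0 to 2π): 8625π.

Therefore ∯_{∂V} F · n dS = 8625π.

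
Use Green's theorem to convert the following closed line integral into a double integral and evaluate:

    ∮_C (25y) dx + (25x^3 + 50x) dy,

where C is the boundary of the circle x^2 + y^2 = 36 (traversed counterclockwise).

Green's theorem converts the closed line integral into a double integral over the enclosed region D:

    ∮_C P dx + Q dy = ∬_D (∂Q/∂x - ∂P/∂y) dA.

Here P = 25y, Q = 25x^3 + 50x, so

    ∂Q/∂x = 75x^2 + 50,    ∂P/∂y = 25,
    ∂Q/∂x - ∂P/∂y = 75x^2 + 25.

D is the region x^2 + y^2 ≤ 36. Evaluating the double integral:

In polar coordinates (x = r cos θ, y = r sin θ, dA = r dr dθ) the integrand becomes 75r^2cos(θ)^2 + 25, so

    ∬_D (75x^2 + 25) dA = ∫_0^{2π} ∫_0^{6} (75r^2cos(θ)^2 + 25) · r dr dθ.

Inner (r from 0 to 6): 24300cos(θ)^2 + 450.
Outer (θ from 0 to 2π): 25200π.

Therefore ∮_C P dx + Q dy = 25200π.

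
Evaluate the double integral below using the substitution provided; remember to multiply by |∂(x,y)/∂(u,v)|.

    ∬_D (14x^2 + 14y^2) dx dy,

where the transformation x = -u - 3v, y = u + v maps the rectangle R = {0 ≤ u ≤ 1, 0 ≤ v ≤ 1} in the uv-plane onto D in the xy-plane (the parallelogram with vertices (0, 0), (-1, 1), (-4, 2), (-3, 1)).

Compute the Jacobian determinant of (x, y) with respect to (u, v):

    ∂(x,y)/∂(u,v) = | -1  -3 | = (-1)(1) - (-3)(1) = 2.
                   | 1  1 |

Its absolute value is |J| = 2 (the area scaling factor).

Substituting x = -u - 3v, y = u + v into the integrand,

    14x^2 + 14y^2 → 28u^2 + 112u v + 140v^2,

so the integral becomes

    ∬_R (28u^2 + 112u v + 140v^2) · |J| du dv = ∫_0^1 ∫_0^1 (56u^2 + 224u v + 280v^2) dv du.

Inner (v): 56u^2 + 112u + 280/3.
Outer (u): 168.

Therefore ∬_D (14x^2 + 14y^2) dx dy = 168.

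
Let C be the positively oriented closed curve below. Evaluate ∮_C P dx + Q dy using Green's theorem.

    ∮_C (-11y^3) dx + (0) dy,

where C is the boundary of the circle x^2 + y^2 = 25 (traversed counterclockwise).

Green's theorem converts the closed line integral into a double integral over the enclosed region D:

    ∮_C P dx + Q dy = ∬_D (∂Q/∂x - ∂P/∂y) dA.

Here P = -11y^3, Q = 0, so

    ∂Q/∂x = 0,    ∂P/∂y = -33y^2,
    ∂Q/∂x - ∂P/∂y = 33y^2.

D is the region x^2 + y^2 ≤ 25. Evaluating the double integral:

In polar coordinates (x = r cos θ, y = r sin θ, dA = r dr dθ) the integrand becomes 33r^2sin(θ)^2, so

    ∬_D (33y^2) dA = ∫_0^{2π} ∫_0^{5} (33r^2sin(θ)^2) · r dr dθ.

Inner (r from 0 to 5): 20625sin(θ)^2/4.
Outer (θ from 0 to 2π): 20625π/4.

Therefore ∮_C P dx + Q dy = 20625π/4.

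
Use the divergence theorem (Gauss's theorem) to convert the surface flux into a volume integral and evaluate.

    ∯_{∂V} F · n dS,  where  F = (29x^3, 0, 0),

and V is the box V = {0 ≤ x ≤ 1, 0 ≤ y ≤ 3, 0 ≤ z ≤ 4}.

By the divergence theorem,

    ∯_{∂V} F · n dS = ∭_V (∇ · F) dV.

Compute the divergence:
    ∇ · F = ∂F_x/∂x + ∂F_y/∂y + ∂F_z/∂z = 87x^2 + 0 + 0 = 87x^2.

V is a rectangular box, so dV = dx dy dz with 0 ≤ x ≤ 1, 0 ≤ y ≤ 3, 0 ≤ z ≤ 4.

Integrate (87x^2) over V as an iterated integral:

    ∭_V (∇·F) dV = ∫_0^{1} ∫_0^{3} ∫_0^{4} (87x^2) dz dy dx.

Inner (z from 0 to 4): 348x^2.
Middle (y from 0 to 3): 1044x^2.
Outer (x from 0 to 1): 348.

Therefore ∯_{∂V} F · n dS = 348.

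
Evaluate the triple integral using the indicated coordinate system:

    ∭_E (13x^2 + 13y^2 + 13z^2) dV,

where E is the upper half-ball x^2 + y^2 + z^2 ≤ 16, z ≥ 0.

In spherical coordinates, x = ρ sin(φ) cos(θ), y = ρ sin(φ) sin(θ), z = ρ cos(φ), and dV = ρ^2 sin(φ) dρ dφ dθ.

The integrand becomes 13ρ^2, so

    ∭_E (13x^2 + 13y^2 + 13z^2) dV = ∫_{0}^{2π} ∫_{0}^{π/2} ∫_{0}^{4} (13ρ^2) · ρ^2 sin(φ) dρ dφ dθ.

Inner (ρ): 13312sin(φ)/5.
Middle (φ): 13312/5.
Outer (θ): 26624π/5.

Therefore the triple integral equals 26624π/5.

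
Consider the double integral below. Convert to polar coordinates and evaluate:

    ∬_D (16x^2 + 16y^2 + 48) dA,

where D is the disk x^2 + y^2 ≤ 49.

The region D is 0 ≤ r ≤ 7, 0 ≤ θ ≤ 2π in polar coordinates, where x = r cos(θ), y = r sin(θ), and dA = r dr dθ.

Under the substitution, the integrand becomes 16r^2 + 48, so

    ∬_D (16x^2 + 16y^2 + 48) dA = ∫_{0}^{2π} ∫_{0}^{7} (16r^2 + 48) · r dr dθ.

Inner integral (in r): ∫_{0}^{7} (16r^2 + 48) · r dr = 10780.

Outer integral (in θ): ∫_{0}^{2π} (10780) dθ = 21560π.

Therefore ∬_D (16x^2 + 16y^2 + 48) dA = 21560π.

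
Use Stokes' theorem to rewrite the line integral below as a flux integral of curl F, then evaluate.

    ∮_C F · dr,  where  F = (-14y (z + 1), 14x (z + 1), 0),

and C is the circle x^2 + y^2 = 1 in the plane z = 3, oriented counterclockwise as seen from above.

Let S be the flat disk x^2 + y^2 ≤ 1 in the plane z = 3, with upward unit normal n̂ = ẑ. By Stokes' theorem,

    ∮_C F · dr = ∬_S (∇ × F) · n̂ dS = ∬_D (curl F)_z dA,

where D is the disk x^2 + y^2 ≤ 1.

Compute the curl of F = (-14y (z + 1), 14x (z + 1), 0):
    (∇ × F)_x = ∂F_z/∂y - ∂F_y/∂z = -14x,
    (∇ × F)_y = ∂F_x/∂z - ∂F_z/∂x = -14y,
    (∇ × F)_z = ∂F_y/∂x - ∂F_x/∂y = 28z + 28.

On z = 3, (curl F)_z = 112.

Convert to polar (x = r cos θ, y = r sin θ, dA = r dr dθ); the integrand becomes 112, so

    ∬_D (curl F)_z dA = ∫_0^{2π} ∫_0^{1} (112) · r dr dθ.

Inner (r from 0 to 1): 56.
Outer (θ from 0 to 2π): 112π.

Therefore ∮_C F · dr = 112π.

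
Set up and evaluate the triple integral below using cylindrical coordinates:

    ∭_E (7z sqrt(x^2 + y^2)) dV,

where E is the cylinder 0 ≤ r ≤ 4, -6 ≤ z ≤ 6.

In cylindrical coordinates, x = r cos(θ), y = r sin(θ), z = z, and dV = r dr dθ dz.

The integrand becomes 7r z, so

    ∭_E (7z sqrt(x^2 + y^2)) dV = ∫_{0}^{2π} ∫_{0}^{4} ∫_{-6}^{6} (7r z) · r dz dr dθ.

Inner (z): 0.
Middle (r from 0 to 4): 0.
Outer (θ): 0.

Therefore the triple integral equals 0.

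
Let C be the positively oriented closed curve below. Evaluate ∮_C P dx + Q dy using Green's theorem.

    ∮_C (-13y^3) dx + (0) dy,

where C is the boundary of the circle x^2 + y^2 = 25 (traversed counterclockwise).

Green's theorem converts the closed line integral into a double integral over the enclosed region D:

    ∮_C P dx + Q dy = ∬_D (∂Q/∂x - ∂P/∂y) dA.

Here P = -13y^3, Q = 0, so

    ∂Q/∂x = 0,    ∂P/∂y = -39y^2,
    ∂Q/∂x - ∂P/∂y = 39y^2.

D is the region x^2 + y^2 ≤ 25. Evaluating the double integral:

In polar coordinates (x = r cos θ, y = r sin θ, dA = r dr dθ) the integrand becomes 39r^2sin(θ)^2, so

    ∬_D (39y^2) dA = ∫_0^{2π} ∫_0^{5} (39r^2sin(θ)^2) · r dr dθ.

Inner (r from 0 to 5): 24375sin(θ)^2/4.
Outer (θ from 0 to 2π): 24375π/4.

Therefore ∮_C P dx + Q dy = 24375π/4.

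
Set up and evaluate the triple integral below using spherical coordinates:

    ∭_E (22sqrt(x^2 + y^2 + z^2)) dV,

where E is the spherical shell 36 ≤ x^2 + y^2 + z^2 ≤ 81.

In spherical coordinates, x = ρ sin(φ) cos(θ), y = ρ sin(φ) sin(θ), z = ρ cos(φ), and dV = ρ^2 sin(φ) dρ dφ dθ.

The integrand becomes 22ρ, so

    ∭_E (22sqrt(x^2 + y^2 + z^2)) dV = ∫_{0}^{2π} ∫_{0}^{π} ∫_{6}^{9} (22ρ) · ρ^2 sin(φ) dρ dφ dθ.

Inner (ρ): 57915sin(φ)/2.
Middle (φ): 57915.
Outer (θ): 115830π.

Therefore the triple integral equals 115830π.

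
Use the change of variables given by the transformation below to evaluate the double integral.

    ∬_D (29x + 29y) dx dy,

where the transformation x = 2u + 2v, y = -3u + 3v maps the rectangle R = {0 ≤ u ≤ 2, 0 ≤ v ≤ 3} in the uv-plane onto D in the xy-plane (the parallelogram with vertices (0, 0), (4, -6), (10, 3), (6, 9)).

Compute the Jacobian determinant of (x, y) with respect to (u, v):

    ∂(x,y)/∂(u,v) = | 2  2 | = (2)(3) - (2)(-3) = 12.
                   | -3  3 |

Its absolute value is |J| = 12 (the area scaling factor).

Substituting x = 2u + 2v, y = -3u + 3v into the integrand,

    29x + 29y → -29u + 145v,

so the integral becomes

    ∬_R (-29u + 145v) · |J| du dv = ∫_0^2 ∫_0^3 (-348u + 1740v) dv du.

Inner (v): 7830 - 1044u.
Outer (u): 13572.

Therefore ∬_D (29x + 29y) dx dy = 13572.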